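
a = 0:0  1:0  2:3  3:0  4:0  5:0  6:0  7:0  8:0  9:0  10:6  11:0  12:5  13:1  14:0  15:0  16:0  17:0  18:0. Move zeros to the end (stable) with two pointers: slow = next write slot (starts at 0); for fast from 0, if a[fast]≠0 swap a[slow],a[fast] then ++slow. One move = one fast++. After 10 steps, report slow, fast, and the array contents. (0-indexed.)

slow=1, fast=10, a=[3, 0, 0, 0, 0, 0, 0, 0, 0, 0, 6, 0, 5, 1, 0, 0, 0, 0, 0]

slow=0 fast=0: a[fast]=0, fast++
slow=0 fast=1: a[fast]=0, fast++
slow=0 fast=2: a[fast]=3≠0 swap→a[0]=3, slow++,fast++
slow=1 fast=3: a[fast]=0, fast++
slow=1 fast=4: a[fast]=0, fast++
slow=1 fast=5: a[fast]=0, fast++
slow=1 fast=6: a[fast]=0, fast++
slow=1 fast=7: a[fast]=0, fast++
slow=1 fast=8: a[fast]=0, fast++
slow=1 fast=9: a[fast]=0, fast++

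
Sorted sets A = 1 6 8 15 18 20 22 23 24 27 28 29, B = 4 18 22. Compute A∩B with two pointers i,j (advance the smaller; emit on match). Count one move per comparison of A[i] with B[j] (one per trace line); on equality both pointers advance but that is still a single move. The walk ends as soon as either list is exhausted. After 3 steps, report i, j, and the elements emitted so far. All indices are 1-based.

i=3, j=2, emitted=[]

i=1 j=1: 1<4, i++
i=2 j=1: 6>4, j++
i=2 j=2: 6<18, i++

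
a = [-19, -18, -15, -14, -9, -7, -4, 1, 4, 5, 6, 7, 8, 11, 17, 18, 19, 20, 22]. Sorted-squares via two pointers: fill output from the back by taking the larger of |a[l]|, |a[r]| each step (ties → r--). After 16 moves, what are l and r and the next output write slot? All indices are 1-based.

[1,19] |-19|<=|22| out[19]=484 → r--
[1,18] |-19|<=|20| out[18]=400 → r--
[1,17] |-19|<=|19| out[17]=361 → r--
[1,16] |-19|>|18| out[16]=361 → l++
[2,16] |-18|<=|18| out[15]=324 → r--
[2,15] |-18|>|17| out[14]=324 → l++
[3,15] |-15|<=|17| out[13]=289 → r--
[3,14] |-15|>|11| out[12]=225 → l++
[4,14] |-14|>|11| out[11]=196 → l++
[5,14] |-9|<=|11| out[10]=121 → r--
[5,13] |-9|>|8| out[9]=81 → l++
[6,13] |-7|<=|8| out[8]=64 → r--
[6,12] |-7|<=|7| out[7]=49 → r--
[6,11] |-7|>|6| out[6]=49 → l++
[7,11] |-4|<=|6| out[5]=36 → r--
[7,10] |-4|<=|5| out[4]=25 → r--

l=7, r=9, next write slot=3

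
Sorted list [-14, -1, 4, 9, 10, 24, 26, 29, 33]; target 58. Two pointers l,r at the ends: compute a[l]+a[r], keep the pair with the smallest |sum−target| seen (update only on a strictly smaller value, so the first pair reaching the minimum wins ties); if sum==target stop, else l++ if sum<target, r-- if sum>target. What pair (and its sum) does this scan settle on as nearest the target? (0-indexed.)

pair (24, 33) with sum 57 (|Δ|=1)

l=0 r=8: -14+33=19 d=39 *, l++
l=1 r=8: -1+33=32 d=26 *, l++
l=2 r=8: 4+33=37 d=21 *, l++
l=3 r=8: 9+33=42 d=16 *, l++
l=4 r=8: 10+33=43 d=15 *, l++
l=5 r=8: 24+33=57 d=1 *, l++
l=6 r=8: 26+33=59 d=1, r--
l=6 r=7: 26+29=55 d=3, l++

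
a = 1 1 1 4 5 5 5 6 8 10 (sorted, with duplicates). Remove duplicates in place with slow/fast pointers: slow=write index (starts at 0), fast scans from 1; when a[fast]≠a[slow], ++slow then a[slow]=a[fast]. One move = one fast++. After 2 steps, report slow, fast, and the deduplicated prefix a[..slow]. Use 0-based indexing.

slow=0, fast=3, prefix=[1]

(s=0,f=1) a[fast]=1=a[slow] dup → fast++
(s=0,f=2) a[fast]=1=a[slow] dup → fast++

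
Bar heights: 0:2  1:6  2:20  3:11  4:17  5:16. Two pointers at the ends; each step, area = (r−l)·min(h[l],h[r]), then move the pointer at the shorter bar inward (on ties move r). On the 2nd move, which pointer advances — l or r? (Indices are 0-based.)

l

[0,5] min(2,16)*5=10 best=10 * → l++
[1,5] min(6,16)*4=24 best=24 * → l++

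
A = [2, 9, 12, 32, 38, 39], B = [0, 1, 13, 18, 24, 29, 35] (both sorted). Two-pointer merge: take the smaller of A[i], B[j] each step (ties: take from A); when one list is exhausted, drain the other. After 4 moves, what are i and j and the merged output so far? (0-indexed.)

[i=0,j=0] A[i]=2>B[j]=0 take 0 → j++
[i=0,j=1] A[i]=2>B[j]=1 take 1 → j++
[i=0,j=2] A[i]=2<=B[j]=13 take 2 → i++
[i=1,j=2] A[i]=9<=B[j]=13 take 9 → i++

i=2, j=2, merged so far=[0, 1, 2, 9]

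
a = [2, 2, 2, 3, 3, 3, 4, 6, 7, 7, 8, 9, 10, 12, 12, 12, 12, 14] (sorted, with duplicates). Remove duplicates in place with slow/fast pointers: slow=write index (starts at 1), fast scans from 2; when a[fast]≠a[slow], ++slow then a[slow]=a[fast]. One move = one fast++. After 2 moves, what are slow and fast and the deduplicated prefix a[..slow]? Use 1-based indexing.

(s=1,f=2) a[fast]=2=a[slow] dup → fast++
(s=1,f=3) a[fast]=2=a[slow] dup → fast++

slow=1, fast=4, prefix=[2]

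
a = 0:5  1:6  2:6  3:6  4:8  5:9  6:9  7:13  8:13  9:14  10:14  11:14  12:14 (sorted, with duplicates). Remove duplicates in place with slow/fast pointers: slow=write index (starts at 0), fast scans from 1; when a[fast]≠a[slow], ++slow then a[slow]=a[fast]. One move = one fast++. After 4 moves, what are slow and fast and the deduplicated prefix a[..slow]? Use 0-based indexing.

slow=0 fast=1: a[fast]=6≠a[slow]=5 write a[1]=6, slow++,fast++
slow=1 fast=2: a[fast]=6=a[slow] dup, fast++
slow=1 fast=3: a[fast]=6=a[slow] dup, fast++
slow=1 fast=4: a[fast]=8≠a[slow]=6 write a[2]=8, slow++,fast++

slow=2, fast=5, prefix=[5, 6, 8]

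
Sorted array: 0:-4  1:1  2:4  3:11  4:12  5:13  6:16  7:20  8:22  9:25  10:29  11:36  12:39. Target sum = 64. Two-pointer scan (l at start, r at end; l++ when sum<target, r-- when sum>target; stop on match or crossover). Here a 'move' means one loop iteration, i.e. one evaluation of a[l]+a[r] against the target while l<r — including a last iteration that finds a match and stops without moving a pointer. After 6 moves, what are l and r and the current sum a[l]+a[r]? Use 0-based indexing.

[0,12] -4+39=35 <64 → l++
[1,12] 1+39=40 <64 → l++
[2,12] 4+39=43 <64 → l++
[3,12] 11+39=50 <64 → l++
[4,12] 12+39=51 <64 → l++
[5,12] 13+39=52 <64 → l++

l=6, r=12, sum=55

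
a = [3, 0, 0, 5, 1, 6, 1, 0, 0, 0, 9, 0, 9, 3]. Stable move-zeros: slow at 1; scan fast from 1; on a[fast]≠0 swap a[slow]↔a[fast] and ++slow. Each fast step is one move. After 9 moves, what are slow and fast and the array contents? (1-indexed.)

slow=1 fast=1: a[fast]=3≠0 swap→a[1]=3, slow++,fast++
slow=2 fast=2: a[fast]=0, fast++
slow=2 fast=3: a[fast]=0, fast++
slow=2 fast=4: a[fast]=5≠0 swap→a[2]=5, slow++,fast++
slow=3 fast=5: a[fast]=1≠0 swap→a[3]=1, slow++,fast++
slow=4 fast=6: a[fast]=6≠0 swap→a[4]=6, slow++,fast++
slow=5 fast=7: a[fast]=1≠0 swap→a[5]=1, slow++,fast++
slow=6 fast=8: a[fast]=0, fast++
slow=6 fast=9: a[fast]=0, fast++

slow=6, fast=10, a=[3, 5, 1, 6, 1, 0, 0, 0, 0, 0, 9, 0, 9, 3]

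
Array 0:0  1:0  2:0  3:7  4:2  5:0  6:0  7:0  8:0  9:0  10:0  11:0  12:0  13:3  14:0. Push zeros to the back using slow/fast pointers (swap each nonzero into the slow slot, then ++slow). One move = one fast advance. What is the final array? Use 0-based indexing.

[7, 2, 3, 0, 0, 0, 0, 0, 0, 0, 0, 0, 0, 0, 0]

slow=0 fast=0: a[fast]=0, fast++
slow=0 fast=1: a[fast]=0, fast++
slow=0 fast=2: a[fast]=0, fast++
slow=0 fast=3: a[fast]=7≠0 swap→a[0]=7, slow++,fast++
slow=1 fast=4: a[fast]=2≠0 swap→a[1]=2, slow++,fast++
slow=2 fast=5: a[fast]=0, fast++
slow=2 fast=6: a[fast]=0, fast++
slow=2 fast=7: a[fast]=0, fast++
slow=2 fast=8: a[fast]=0, fast++
slow=2 fast=9: a[fast]=0, fast++
slow=2 fast=10: a[fast]=0, fast++
slow=2 fast=11: a[fast]=0, fast++
slow=2 fast=12: a[fast]=0, fast++
slow=2 fast=13: a[fast]=3≠0 swap→a[2]=3, slow++,fast++
slow=3 fast=14: a[fast]=0, fast++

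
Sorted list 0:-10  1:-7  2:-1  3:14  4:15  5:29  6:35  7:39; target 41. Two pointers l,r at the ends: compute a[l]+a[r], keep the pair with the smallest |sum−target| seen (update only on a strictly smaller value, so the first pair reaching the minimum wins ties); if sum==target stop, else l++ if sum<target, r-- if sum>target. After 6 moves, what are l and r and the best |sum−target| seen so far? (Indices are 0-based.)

l=3, r=4, best |Δ|=2

l=0 r=7: -10+39=29 d=12 *, l++
l=1 r=7: -7+39=32 d=9 *, l++
l=2 r=7: -1+39=38 d=3 *, l++
l=3 r=7: 14+39=53 d=12, r--
l=3 r=6: 14+35=49 d=8, r--
l=3 r=5: 14+29=43 d=2 *, r--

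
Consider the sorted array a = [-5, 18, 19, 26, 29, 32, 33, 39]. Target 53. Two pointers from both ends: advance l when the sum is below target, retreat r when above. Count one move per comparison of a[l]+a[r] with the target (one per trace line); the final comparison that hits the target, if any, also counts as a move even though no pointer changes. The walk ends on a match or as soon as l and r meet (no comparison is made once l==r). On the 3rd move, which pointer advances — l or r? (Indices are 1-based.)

l

[1,8] -5+39=34 <53 → l++
[2,8] 18+39=57 >53 → r--
[2,7] 18+33=51 <53 → l++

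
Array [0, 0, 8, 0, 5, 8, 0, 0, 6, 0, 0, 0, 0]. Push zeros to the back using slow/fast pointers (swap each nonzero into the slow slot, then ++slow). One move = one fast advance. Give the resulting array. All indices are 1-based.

(s=1,f=1) a[fast]=0 → fast++
(s=1,f=2) a[fast]=0 → fast++
(s=1,f=3) a[fast]=8≠0 swap→a[1]=8 → slow++,fast++
(s=2,f=4) a[fast]=0 → fast++
(s=2,f=5) a[fast]=5≠0 swap→a[2]=5 → slow++,fast++
(s=3,f=6) a[fast]=8≠0 swap→a[3]=8 → slow++,fast++
(s=4,f=7) a[fast]=0 → fast++
(s=4,f=8) a[fast]=0 → fast++
(s=4,f=9) a[fast]=6≠0 swap→a[4]=6 → slow++,fast++
(s=5,f=10) a[fast]=0 → fast++
(s=5,f=11) a[fast]=0 → fast++
(s=5,f=12) a[fast]=0 → fast++
(s=5,f=13) a[fast]=0 → fast++

[8, 5, 8, 6, 0, 0, 0, 0, 0, 0, 0, 0, 0]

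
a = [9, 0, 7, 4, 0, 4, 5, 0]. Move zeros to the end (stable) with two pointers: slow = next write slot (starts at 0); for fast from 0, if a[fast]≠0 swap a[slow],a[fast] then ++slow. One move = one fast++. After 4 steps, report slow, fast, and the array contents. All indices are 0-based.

slow=0 fast=0: a[fast]=9≠0 swap→a[0]=9, slow++,fast++
slow=1 fast=1: a[fast]=0, fast++
slow=1 fast=2: a[fast]=7≠0 swap→a[1]=7, slow++,fast++
slow=2 fast=3: a[fast]=4≠0 swap→a[2]=4, slow++,fast++

slow=3, fast=4, a=[9, 7, 4, 0, 0, 4, 5, 0]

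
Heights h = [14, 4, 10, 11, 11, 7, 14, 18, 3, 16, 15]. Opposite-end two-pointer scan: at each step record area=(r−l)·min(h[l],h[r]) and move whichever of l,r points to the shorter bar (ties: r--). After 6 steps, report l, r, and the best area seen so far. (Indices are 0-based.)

l=6, r=10, best area=140

[0,10] min(14,15)*10=140 best=140 * → l++
[1,10] min(4,15)*9=36 best=140 → l++
[2,10] min(10,15)*8=80 best=140 → l++
[3,10] min(11,15)*7=77 best=140 → l++
[4,10] min(11,15)*6=66 best=140 → l++
[5,10] min(7,15)*5=35 best=140 → l++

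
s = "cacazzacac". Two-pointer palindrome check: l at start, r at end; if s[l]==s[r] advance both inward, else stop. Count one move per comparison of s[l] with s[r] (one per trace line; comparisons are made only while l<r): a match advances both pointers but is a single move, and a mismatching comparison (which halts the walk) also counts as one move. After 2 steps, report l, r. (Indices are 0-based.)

[0,9] 'c'=='c' → l++,r--
[1,8] 'a'=='a' → l++,r--

l=2, r=7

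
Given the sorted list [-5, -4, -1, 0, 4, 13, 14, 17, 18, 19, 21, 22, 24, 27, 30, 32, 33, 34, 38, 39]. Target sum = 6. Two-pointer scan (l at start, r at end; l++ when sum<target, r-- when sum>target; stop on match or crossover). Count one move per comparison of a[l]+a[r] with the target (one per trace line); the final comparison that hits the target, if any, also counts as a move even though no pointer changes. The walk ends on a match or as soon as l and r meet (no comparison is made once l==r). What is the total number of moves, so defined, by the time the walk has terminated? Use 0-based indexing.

l=0 r=19: -5+39=34 >6, r--
l=0 r=18: -5+38=33 >6, r--
l=0 r=17: -5+34=29 >6, r--
l=0 r=16: -5+33=28 >6, r--
l=0 r=15: -5+32=27 >6, r--
l=0 r=14: -5+30=25 >6, r--
l=0 r=13: -5+27=22 >6, r--
l=0 r=12: -5+24=19 >6, r--
l=0 r=11: -5+22=17 >6, r--
l=0 r=10: -5+21=16 >6, r--
l=0 r=9: -5+19=14 >6, r--
l=0 r=8: -5+18=13 >6, r--
l=0 r=7: -5+17=12 >6, r--
l=0 r=6: -5+14=9 >6, r--
l=0 r=5: -5+13=8 >6, r--
l=0 r=4: -5+4=-1 <6, l++
l=1 r=4: -4+4=0 <6, l++
l=2 r=4: -1+4=3 <6, l++
l=3 r=4: 0+4=4 <6, l++

19 moves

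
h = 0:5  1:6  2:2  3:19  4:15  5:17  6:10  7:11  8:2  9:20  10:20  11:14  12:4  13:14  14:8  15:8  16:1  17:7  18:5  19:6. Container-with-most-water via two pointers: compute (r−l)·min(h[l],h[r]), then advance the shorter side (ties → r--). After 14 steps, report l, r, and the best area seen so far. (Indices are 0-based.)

[0,19] min(5,6)*19=95 best=95 * → l++
[1,19] min(6,6)*18=108 best=108 * → r--
[1,18] min(6,5)*17=85 best=108 → r--
[1,17] min(6,7)*16=96 best=108 → l++
[2,17] min(2,7)*15=30 best=108 → l++
[3,17] min(19,7)*14=98 best=108 → r--
[3,16] min(19,1)*13=13 best=108 → r--
[3,15] min(19,8)*12=96 best=108 → r--
[3,14] min(19,8)*11=88 best=108 → r--
[3,13] min(19,14)*10=140 best=140 * → r--
[3,12] min(19,4)*9=36 best=140 → r--
[3,11] min(19,14)*8=112 best=140 → r--
[3,10] min(19,20)*7=133 best=140 → l++
[4,10] min(15,20)*6=90 best=140 → l++

l=5, r=10, best area=140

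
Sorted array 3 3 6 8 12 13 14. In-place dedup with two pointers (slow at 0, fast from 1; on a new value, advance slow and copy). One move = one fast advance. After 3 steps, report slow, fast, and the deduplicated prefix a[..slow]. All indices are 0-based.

(s=0,f=1) a[fast]=3=a[slow] dup → fast++
(s=0,f=2) a[fast]=6≠a[slow]=3 write a[1]=6 → slow++,fast++
(s=1,f=3) a[fast]=8≠a[slow]=6 write a[2]=8 → slow++,fast++

slow=2, fast=4, prefix=[3, 6, 8]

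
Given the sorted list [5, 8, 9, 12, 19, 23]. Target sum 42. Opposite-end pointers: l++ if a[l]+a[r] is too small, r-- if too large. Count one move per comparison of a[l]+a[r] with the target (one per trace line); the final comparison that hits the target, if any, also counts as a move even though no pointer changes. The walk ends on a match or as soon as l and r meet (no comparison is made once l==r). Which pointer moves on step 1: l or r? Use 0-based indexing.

l=0 r=5: 5+23=28 <42, l++

l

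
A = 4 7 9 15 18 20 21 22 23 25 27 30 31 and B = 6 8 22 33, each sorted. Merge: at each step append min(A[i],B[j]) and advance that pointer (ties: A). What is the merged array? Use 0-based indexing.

[4, 6, 7, 8, 9, 15, 18, 20, 21, 22, 22, 23, 25, 27, 30, 31, 33]

[i=0,j=0] A[i]=4<=B[j]=6 take 4 → i++
[i=1,j=0] A[i]=7>B[j]=6 take 6 → j++
[i=1,j=1] A[i]=7<=B[j]=8 take 7 → i++
[i=2,j=1] A[i]=9>B[j]=8 take 8 → j++
[i=2,j=2] A[i]=9<=B[j]=22 take 9 → i++
[i=3,j=2] A[i]=15<=B[j]=22 take 15 → i++
[i=4,j=2] A[i]=18<=B[j]=22 take 18 → i++
[i=5,j=2] A[i]=20<=B[j]=22 take 20 → i++
[i=6,j=2] A[i]=21<=B[j]=22 take 21 → i++
[i=7,j=2] A[i]=22<=B[j]=22 take 22 → i++
[i=8,j=2] A[i]=23>B[j]=22 take 22 → j++
[i=8,j=3] A[i]=23<=B[j]=33 take 23 → i++
[i=9,j=3] A[i]=25<=B[j]=33 take 25 → i++
[i=10,j=3] A[i]=27<=B[j]=33 take 27 → i++
[i=11,j=3] A[i]=30<=B[j]=33 take 30 → i++
[i=12,j=3] A[i]=31<=B[j]=33 take 31 → i++
[i=13,j=3] A done, take B[j]=33 → j++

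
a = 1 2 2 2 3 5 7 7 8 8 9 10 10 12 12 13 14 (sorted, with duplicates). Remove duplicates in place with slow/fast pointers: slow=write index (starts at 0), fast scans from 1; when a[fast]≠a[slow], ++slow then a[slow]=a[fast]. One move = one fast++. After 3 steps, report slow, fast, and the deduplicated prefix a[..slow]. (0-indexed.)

slow=0 fast=1: a[fast]=2≠a[slow]=1 write a[1]=2, slow++,fast++
slow=1 fast=2: a[fast]=2=a[slow] dup, fast++
slow=1 fast=3: a[fast]=2=a[slow] dup, fast++

slow=1, fast=4, prefix=[1, 2]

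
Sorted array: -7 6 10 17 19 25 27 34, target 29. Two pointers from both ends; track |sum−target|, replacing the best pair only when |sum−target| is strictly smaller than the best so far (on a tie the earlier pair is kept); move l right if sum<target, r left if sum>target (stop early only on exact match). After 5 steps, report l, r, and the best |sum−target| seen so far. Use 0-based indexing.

l=0 r=7: -7+34=27 d=2 *, l++
l=1 r=7: 6+34=40 d=11, r--
l=1 r=6: 6+27=33 d=4, r--
l=1 r=5: 6+25=31 d=2, r--
l=1 r=4: 6+19=25 d=4, l++

l=2, r=4, best |Δ|=2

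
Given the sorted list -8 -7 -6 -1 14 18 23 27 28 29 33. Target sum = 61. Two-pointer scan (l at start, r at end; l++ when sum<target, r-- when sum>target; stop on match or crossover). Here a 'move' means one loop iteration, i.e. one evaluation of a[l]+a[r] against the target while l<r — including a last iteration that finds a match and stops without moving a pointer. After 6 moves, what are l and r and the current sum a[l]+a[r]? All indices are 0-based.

[0,10] -8+33=25 <61 → l++
[1,10] -7+33=26 <61 → l++
[2,10] -6+33=27 <61 → l++
[3,10] -1+33=32 <61 → l++
[4,10] 14+33=47 <61 → l++
[5,10] 18+33=51 <61 → l++

l=6, r=10, sum=56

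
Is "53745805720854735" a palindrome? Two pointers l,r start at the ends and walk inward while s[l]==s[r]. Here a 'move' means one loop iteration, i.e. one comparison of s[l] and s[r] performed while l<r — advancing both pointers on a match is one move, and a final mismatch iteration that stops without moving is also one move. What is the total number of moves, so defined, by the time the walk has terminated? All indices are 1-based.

[1,17] '5'=='5' → l++,r--
[2,16] '3'=='3' → l++,r--
[3,15] '7'=='7' → l++,r--
[4,14] '4'=='4' → l++,r--
[5,13] '5'=='5' → l++,r--
[6,12] '8'=='8' → l++,r--
[7,11] '0'=='0' → l++,r--
[8,10] '5'!='2' → stop

8 moves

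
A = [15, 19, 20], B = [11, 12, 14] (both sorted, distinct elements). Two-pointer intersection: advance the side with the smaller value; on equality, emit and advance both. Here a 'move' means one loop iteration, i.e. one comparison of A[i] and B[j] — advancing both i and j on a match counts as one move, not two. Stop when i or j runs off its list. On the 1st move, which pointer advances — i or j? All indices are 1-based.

j

[i=1,j=1] 15>11 → j++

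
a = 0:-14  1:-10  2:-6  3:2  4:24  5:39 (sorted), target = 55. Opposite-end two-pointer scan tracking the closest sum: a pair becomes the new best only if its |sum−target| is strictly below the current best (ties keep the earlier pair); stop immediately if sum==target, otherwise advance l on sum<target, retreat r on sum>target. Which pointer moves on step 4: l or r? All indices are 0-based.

[0,5] -14+39=25 d=30 * → l++
[1,5] -10+39=29 d=26 * → l++
[2,5] -6+39=33 d=22 * → l++
[3,5] 2+39=41 d=14 * → l++

l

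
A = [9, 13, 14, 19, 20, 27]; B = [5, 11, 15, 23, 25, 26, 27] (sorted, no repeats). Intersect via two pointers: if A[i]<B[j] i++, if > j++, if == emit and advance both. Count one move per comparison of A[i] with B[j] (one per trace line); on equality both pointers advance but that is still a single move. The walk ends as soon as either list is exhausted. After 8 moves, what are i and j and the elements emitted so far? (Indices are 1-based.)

i=6, j=4, emitted=[]

i=1 j=1: 9>5, j++
i=1 j=2: 9<11, i++
i=2 j=2: 13>11, j++
i=2 j=3: 13<15, i++
i=3 j=3: 14<15, i++
i=4 j=3: 19>15, j++
i=4 j=4: 19<23, i++
i=5 j=4: 20<23, i++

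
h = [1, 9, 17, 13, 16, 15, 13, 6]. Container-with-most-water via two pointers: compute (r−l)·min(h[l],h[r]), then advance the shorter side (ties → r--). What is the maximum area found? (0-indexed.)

max area = 52

l=0 r=7: min(1,6)*7=7 best=7 *, l++
l=1 r=7: min(9,6)*6=36 best=36 *, r--
l=1 r=6: min(9,13)*5=45 best=45 *, l++
l=2 r=6: min(17,13)*4=52 best=52 *, r--
l=2 r=5: min(17,15)*3=45 best=52, r--
l=2 r=4: min(17,16)*2=32 best=52, r--
l=2 r=3: min(17,13)*1=13 best=52, r--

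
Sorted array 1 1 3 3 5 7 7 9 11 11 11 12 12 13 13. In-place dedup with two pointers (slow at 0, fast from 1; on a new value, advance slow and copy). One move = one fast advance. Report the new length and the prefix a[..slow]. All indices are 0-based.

length 8; prefix = [1, 3, 5, 7, 9, 11, 12, 13]

(s=0,f=1) a[fast]=1=a[slow] dup → fast++
(s=0,f=2) a[fast]=3≠a[slow]=1 write a[1]=3 → slow++,fast++
(s=1,f=3) a[fast]=3=a[slow] dup → fast++
(s=1,f=4) a[fast]=5≠a[slow]=3 write a[2]=5 → slow++,fast++
(s=2,f=5) a[fast]=7≠a[slow]=5 write a[3]=7 → slow++,fast++
(s=3,f=6) a[fast]=7=a[slow] dup → fast++
(s=3,f=7) a[fast]=9≠a[slow]=7 write a[4]=9 → slow++,fast++
(s=4,f=8) a[fast]=11≠a[slow]=9 write a[5]=11 → slow++,fast++
(s=5,f=9) a[fast]=11=a[slow] dup → fast++
(s=5,f=10) a[fast]=11=a[slow] dup → fast++
(s=5,f=11) a[fast]=12≠a[slow]=11 write a[6]=12 → slow++,fast++
(s=6,f=12) a[fast]=12=a[slow] dup → fast++
(s=6,f=13) a[fast]=13≠a[slow]=12 write a[7]=13 → slow++,fast++
(s=7,f=14) a[fast]=13=a[slow] dup → fast++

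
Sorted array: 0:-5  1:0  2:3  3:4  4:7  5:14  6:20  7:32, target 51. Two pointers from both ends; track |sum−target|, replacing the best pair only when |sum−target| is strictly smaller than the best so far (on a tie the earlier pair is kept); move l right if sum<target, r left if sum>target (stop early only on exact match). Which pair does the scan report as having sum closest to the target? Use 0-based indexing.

pair (20, 32) with sum 52 (|Δ|=1)

[0,7] -5+32=27 d=24 * → l++
[1,7] 0+32=32 d=19 * → l++
[2,7] 3+32=35 d=16 * → l++
[3,7] 4+32=36 d=15 * → l++
[4,7] 7+32=39 d=12 * → l++
[5,7] 14+32=46 d=5 * → l++
[6,7] 20+32=52 d=1 * → r--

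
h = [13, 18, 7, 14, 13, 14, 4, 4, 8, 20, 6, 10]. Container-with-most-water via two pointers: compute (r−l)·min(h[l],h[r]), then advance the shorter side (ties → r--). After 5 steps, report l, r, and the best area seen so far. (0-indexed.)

[0,11] min(13,10)*11=110 best=110 * → r--
[0,10] min(13,6)*10=60 best=110 → r--
[0,9] min(13,20)*9=117 best=117 * → l++
[1,9] min(18,20)*8=144 best=144 * → l++
[2,9] min(7,20)*7=49 best=144 → l++

l=3, r=9, best area=144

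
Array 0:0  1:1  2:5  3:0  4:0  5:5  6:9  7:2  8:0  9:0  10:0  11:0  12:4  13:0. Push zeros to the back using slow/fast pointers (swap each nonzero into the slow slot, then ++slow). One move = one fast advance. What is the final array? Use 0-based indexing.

slow=0 fast=0: a[fast]=0, fast++
slow=0 fast=1: a[fast]=1≠0 swap→a[0]=1, slow++,fast++
slow=1 fast=2: a[fast]=5≠0 swap→a[1]=5, slow++,fast++
slow=2 fast=3: a[fast]=0, fast++
slow=2 fast=4: a[fast]=0, fast++
slow=2 fast=5: a[fast]=5≠0 swap→a[2]=5, slow++,fast++
slow=3 fast=6: a[fast]=9≠0 swap→a[3]=9, slow++,fast++
slow=4 fast=7: a[fast]=2≠0 swap→a[4]=2, slow++,fast++
slow=5 fast=8: a[fast]=0, fast++
slow=5 fast=9: a[fast]=0, fast++
slow=5 fast=10: a[fast]=0, fast++
slow=5 fast=11: a[fast]=0, fast++
slow=5 fast=12: a[fast]=4≠0 swap→a[5]=4, slow++,fast++
slow=6 fast=13: a[fast]=0, fast++

[1, 5, 5, 9, 2, 4, 0, 0, 0, 0, 0, 0, 0, 0]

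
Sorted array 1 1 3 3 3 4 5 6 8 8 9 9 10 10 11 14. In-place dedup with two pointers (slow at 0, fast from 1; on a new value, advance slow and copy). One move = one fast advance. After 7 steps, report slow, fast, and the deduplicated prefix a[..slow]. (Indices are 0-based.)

slow=4, fast=8, prefix=[1, 3, 4, 5, 6]

slow=0 fast=1: a[fast]=1=a[slow] dup, fast++
slow=0 fast=2: a[fast]=3≠a[slow]=1 write a[1]=3, slow++,fast++
slow=1 fast=3: a[fast]=3=a[slow] dup, fast++
slow=1 fast=4: a[fast]=3=a[slow] dup, fast++
slow=1 fast=5: a[fast]=4≠a[slow]=3 write a[2]=4, slow++,fast++
slow=2 fast=6: a[fast]=5≠a[slow]=4 write a[3]=5, slow++,fast++
slow=3 fast=7: a[fast]=6≠a[slow]=5 write a[4]=6, slow++,fast++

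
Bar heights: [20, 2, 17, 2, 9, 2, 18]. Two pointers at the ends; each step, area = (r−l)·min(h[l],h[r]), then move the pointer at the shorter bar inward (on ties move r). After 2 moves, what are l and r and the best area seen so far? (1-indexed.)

l=1, r=5, best area=108

[1,7] min(20,18)*6=108 best=108 * → r--
[1,6] min(20,2)*5=10 best=108 → r--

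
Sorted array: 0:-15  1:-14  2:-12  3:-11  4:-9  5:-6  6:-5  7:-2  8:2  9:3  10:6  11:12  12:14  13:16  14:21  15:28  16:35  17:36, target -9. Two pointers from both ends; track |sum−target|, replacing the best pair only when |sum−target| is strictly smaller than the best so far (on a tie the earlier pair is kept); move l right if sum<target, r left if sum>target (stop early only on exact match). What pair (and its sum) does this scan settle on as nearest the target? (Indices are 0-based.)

pair (-15, 6) with sum -9 (|Δ|=0)

l=0 r=17: -15+36=21 d=30 *, r--
l=0 r=16: -15+35=20 d=29 *, r--
l=0 r=15: -15+28=13 d=22 *, r--
l=0 r=14: -15+21=6 d=15 *, r--
l=0 r=13: -15+16=1 d=10 *, r--
l=0 r=12: -15+14=-1 d=8 *, r--
l=0 r=11: -15+12=-3 d=6 *, r--
l=0 r=10: -15+6=-9 d=0 *, stop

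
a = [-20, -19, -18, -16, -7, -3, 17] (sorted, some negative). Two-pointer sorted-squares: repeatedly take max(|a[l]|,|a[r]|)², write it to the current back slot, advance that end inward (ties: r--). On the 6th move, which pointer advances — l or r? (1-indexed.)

[1,7] |-20|>|17| out[7]=400 → l++
[2,7] |-19|>|17| out[6]=361 → l++
[3,7] |-18|>|17| out[5]=324 → l++
[4,7] |-16|<=|17| out[4]=289 → r--
[4,6] |-16|>|-3| out[3]=256 → l++
[5,6] |-7|>|-3| out[2]=49 → l++

l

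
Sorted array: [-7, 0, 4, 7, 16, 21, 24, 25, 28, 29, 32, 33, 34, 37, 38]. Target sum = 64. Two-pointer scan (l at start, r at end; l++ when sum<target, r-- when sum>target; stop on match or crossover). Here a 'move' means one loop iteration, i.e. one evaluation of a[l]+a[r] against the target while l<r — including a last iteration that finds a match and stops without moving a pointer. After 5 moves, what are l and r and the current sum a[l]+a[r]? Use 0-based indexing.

[0,14] -7+38=31 <64 → l++
[1,14] 0+38=38 <64 → l++
[2,14] 4+38=42 <64 → l++
[3,14] 7+38=45 <64 → l++
[4,14] 16+38=54 <64 → l++

l=5, r=14, sum=59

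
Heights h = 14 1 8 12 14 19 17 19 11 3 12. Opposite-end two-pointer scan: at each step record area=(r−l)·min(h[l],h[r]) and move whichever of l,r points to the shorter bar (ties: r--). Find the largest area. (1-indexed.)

max area = 120

l=1 r=11: min(14,12)*10=120 best=120 *, r--
l=1 r=10: min(14,3)*9=27 best=120, r--
l=1 r=9: min(14,11)*8=88 best=120, r--
l=1 r=8: min(14,19)*7=98 best=120, l++
l=2 r=8: min(1,19)*6=6 best=120, l++
l=3 r=8: min(8,19)*5=40 best=120, l++
l=4 r=8: min(12,19)*4=48 best=120, l++
l=5 r=8: min(14,19)*3=42 best=120, l++
l=6 r=8: min(19,19)*2=38 best=120, r--
l=6 r=7: min(19,17)*1=17 best=120, r--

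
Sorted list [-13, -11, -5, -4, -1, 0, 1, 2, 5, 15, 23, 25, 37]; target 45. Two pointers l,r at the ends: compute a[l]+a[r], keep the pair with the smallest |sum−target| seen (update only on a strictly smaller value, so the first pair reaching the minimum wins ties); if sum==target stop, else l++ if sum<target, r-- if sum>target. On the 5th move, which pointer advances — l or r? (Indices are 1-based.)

l

[1,13] -13+37=24 d=21 * → l++
[2,13] -11+37=26 d=19 * → l++
[3,13] -5+37=32 d=13 * → l++
[4,13] -4+37=33 d=12 * → l++
[5,13] -1+37=36 d=9 * → l++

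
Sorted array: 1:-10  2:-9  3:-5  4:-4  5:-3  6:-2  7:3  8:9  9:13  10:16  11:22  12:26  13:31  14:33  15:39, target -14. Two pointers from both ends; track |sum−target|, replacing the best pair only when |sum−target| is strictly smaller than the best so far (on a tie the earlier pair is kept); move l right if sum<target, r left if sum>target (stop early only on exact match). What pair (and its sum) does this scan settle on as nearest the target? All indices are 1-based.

[1,15] -10+39=29 d=43 * → r--
[1,14] -10+33=23 d=37 * → r--
[1,13] -10+31=21 d=35 * → r--
[1,12] -10+26=16 d=30 * → r--
[1,11] -10+22=12 d=26 * → r--
[1,10] -10+16=6 d=20 * → r--
[1,9] -10+13=3 d=17 * → r--
[1,8] -10+9=-1 d=13 * → r--
[1,7] -10+3=-7 d=7 * → r--
[1,6] -10+-2=-12 d=2 * → r--
[1,5] -10+-3=-13 d=1 * → r--
[1,4] -10+-4=-14 d=0 * → stop

pair (-10, -4) with sum -14 (|Δ|=0)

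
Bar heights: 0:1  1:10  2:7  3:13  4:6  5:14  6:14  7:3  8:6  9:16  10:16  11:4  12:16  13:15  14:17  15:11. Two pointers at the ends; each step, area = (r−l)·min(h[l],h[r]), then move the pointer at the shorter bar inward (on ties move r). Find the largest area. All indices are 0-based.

[0,15] min(1,11)*15=15 best=15 * → l++
[1,15] min(10,11)*14=140 best=140 * → l++
[2,15] min(7,11)*13=91 best=140 → l++
[3,15] min(13,11)*12=132 best=140 → r--
[3,14] min(13,17)*11=143 best=143 * → l++
[4,14] min(6,17)*10=60 best=143 → l++
[5,14] min(14,17)*9=126 best=143 → l++
[6,14] min(14,17)*8=112 best=143 → l++
[7,14] min(3,17)*7=21 best=143 → l++
[8,14] min(6,17)*6=36 best=143 → l++
[9,14] min(16,17)*5=80 best=143 → l++
[10,14] min(16,17)*4=64 best=143 → l++
[11,14] min(4,17)*3=12 best=143 → l++
[12,14] min(16,17)*2=32 best=143 → l++
[13,14] min(15,17)*1=15 best=143 → l++

max area = 143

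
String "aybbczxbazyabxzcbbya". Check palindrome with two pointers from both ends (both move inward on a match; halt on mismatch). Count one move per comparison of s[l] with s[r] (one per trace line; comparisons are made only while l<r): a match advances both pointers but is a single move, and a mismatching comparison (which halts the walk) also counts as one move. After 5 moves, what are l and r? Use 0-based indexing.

l=0 r=19: 'a'=='a', l++,r--
l=1 r=18: 'y'=='y', l++,r--
l=2 r=17: 'b'=='b', l++,r--
l=3 r=16: 'b'=='b', l++,r--
l=4 r=15: 'c'=='c', l++,r--

l=5, r=14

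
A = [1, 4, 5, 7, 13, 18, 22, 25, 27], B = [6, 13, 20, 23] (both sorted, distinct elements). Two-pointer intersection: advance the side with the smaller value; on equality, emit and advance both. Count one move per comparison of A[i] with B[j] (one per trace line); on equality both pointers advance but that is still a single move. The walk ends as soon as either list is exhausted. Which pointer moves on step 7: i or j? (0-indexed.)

i

[i=0,j=0] 1<6 → i++
[i=1,j=0] 4<6 → i++
[i=2,j=0] 5<6 → i++
[i=3,j=0] 7>6 → j++
[i=3,j=1] 7<13 → i++
[i=4,j=1] 13==13 emit → i++,j++
[i=5,j=2] 18<20 → i++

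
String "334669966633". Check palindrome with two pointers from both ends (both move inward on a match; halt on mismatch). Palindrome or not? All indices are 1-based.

not a palindrome (mismatch at 3,10)

l=1 r=12: '3'=='3', l++,r--
l=2 r=11: '3'=='3', l++,r--
l=3 r=10: '4'!='6', stop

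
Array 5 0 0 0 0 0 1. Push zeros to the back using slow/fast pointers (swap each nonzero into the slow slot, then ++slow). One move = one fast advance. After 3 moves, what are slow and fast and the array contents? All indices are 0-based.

slow=1, fast=3, a=[5, 0, 0, 0, 0, 0, 1]

(s=0,f=0) a[fast]=5≠0 swap→a[0]=5 → slow++,fast++
(s=1,f=1) a[fast]=0 → fast++
(s=1,f=2) a[fast]=0 → fast++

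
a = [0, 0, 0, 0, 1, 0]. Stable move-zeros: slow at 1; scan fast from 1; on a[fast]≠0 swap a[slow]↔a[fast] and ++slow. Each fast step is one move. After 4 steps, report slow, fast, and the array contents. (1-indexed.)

slow=1, fast=5, a=[0, 0, 0, 0, 1, 0]

slow=1 fast=1: a[fast]=0, fast++
slow=1 fast=2: a[fast]=0, fast++
slow=1 fast=3: a[fast]=0, fast++
slow=1 fast=4: a[fast]=0, fast++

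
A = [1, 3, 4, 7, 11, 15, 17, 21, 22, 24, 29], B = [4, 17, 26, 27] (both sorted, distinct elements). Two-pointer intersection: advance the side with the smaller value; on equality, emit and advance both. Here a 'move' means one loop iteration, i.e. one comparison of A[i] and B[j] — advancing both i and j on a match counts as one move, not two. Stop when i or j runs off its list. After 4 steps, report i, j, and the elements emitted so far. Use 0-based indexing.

[i=0,j=0] 1<4 → i++
[i=1,j=0] 3<4 → i++
[i=2,j=0] 4==4 emit → i++,j++
[i=3,j=1] 7<17 → i++

i=4, j=1, emitted=[4]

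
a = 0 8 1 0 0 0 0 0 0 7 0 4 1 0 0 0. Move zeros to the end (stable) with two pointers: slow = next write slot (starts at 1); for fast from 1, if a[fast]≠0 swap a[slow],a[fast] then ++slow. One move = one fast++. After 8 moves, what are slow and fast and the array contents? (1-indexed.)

(s=1,f=1) a[fast]=0 → fast++
(s=1,f=2) a[fast]=8≠0 swap→a[1]=8 → slow++,fast++
(s=2,f=3) a[fast]=1≠0 swap→a[2]=1 → slow++,fast++
(s=3,f=4) a[fast]=0 → fast++
(s=3,f=5) a[fast]=0 → fast++
(s=3,f=6) a[fast]=0 → fast++
(s=3,f=7) a[fast]=0 → fast++
(s=3,f=8) a[fast]=0 → fast++

slow=3, fast=9, a=[8, 1, 0, 0, 0, 0, 0, 0, 0, 7, 0, 4, 1, 0, 0, 0]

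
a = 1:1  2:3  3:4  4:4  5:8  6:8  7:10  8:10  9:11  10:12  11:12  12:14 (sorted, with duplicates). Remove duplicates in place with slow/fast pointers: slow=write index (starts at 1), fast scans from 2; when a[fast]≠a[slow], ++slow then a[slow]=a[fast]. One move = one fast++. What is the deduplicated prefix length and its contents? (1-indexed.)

(s=1,f=2) a[fast]=3≠a[slow]=1 write a[2]=3 → slow++,fast++
(s=2,f=3) a[fast]=4≠a[slow]=3 write a[3]=4 → slow++,fast++
(s=3,f=4) a[fast]=4=a[slow] dup → fast++
(s=3,f=5) a[fast]=8≠a[slow]=4 write a[4]=8 → slow++,fast++
(s=4,f=6) a[fast]=8=a[slow] dup → fast++
(s=4,f=7) a[fast]=10≠a[slow]=8 write a[5]=10 → slow++,fast++
(s=5,f=8) a[fast]=10=a[slow] dup → fast++
(s=5,f=9) a[fast]=11≠a[slow]=10 write a[6]=11 → slow++,fast++
(s=6,f=10) a[fast]=12≠a[slow]=11 write a[7]=12 → slow++,fast++
(s=7,f=11) a[fast]=12=a[slow] dup → fast++
(s=7,f=12) a[fast]=14≠a[slow]=12 write a[8]=14 → slow++,fast++

length 8; prefix = [1, 3, 4, 8, 10, 11, 12, 14]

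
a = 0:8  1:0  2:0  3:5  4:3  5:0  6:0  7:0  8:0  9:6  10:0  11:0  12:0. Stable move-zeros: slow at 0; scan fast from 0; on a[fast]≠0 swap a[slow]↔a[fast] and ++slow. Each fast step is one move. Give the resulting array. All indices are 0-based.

slow=0 fast=0: a[fast]=8≠0 swap→a[0]=8, slow++,fast++
slow=1 fast=1: a[fast]=0, fast++
slow=1 fast=2: a[fast]=0, fast++
slow=1 fast=3: a[fast]=5≠0 swap→a[1]=5, slow++,fast++
slow=2 fast=4: a[fast]=3≠0 swap→a[2]=3, slow++,fast++
slow=3 fast=5: a[fast]=0, fast++
slow=3 fast=6: a[fast]=0, fast++
slow=3 fast=7: a[fast]=0, fast++
slow=3 fast=8: a[fast]=0, fast++
slow=3 fast=9: a[fast]=6≠0 swap→a[3]=6, slow++,fast++
slow=4 fast=10: a[fast]=0, fast++
slow=4 fast=11: a[fast]=0, fast++
slow=4 fast=12: a[fast]=0, fast++

[8, 5, 3, 6, 0, 0, 0, 0, 0, 0, 0, 0, 0]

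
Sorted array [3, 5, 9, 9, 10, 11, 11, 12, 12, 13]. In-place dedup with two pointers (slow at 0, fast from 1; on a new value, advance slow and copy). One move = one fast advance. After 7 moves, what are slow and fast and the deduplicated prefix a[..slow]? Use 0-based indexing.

slow=0 fast=1: a[fast]=5≠a[slow]=3 write a[1]=5, slow++,fast++
slow=1 fast=2: a[fast]=9≠a[slow]=5 write a[2]=9, slow++,fast++
slow=2 fast=3: a[fast]=9=a[slow] dup, fast++
slow=2 fast=4: a[fast]=10≠a[slow]=9 write a[3]=10, slow++,fast++
slow=3 fast=5: a[fast]=11≠a[slow]=10 write a[4]=11, slow++,fast++
slow=4 fast=6: a[fast]=11=a[slow] dup, fast++
slow=4 fast=7: a[fast]=12≠a[slow]=11 write a[5]=12, slow++,fast++

slow=5, fast=8, prefix=[3, 5, 9, 10, 11, 12]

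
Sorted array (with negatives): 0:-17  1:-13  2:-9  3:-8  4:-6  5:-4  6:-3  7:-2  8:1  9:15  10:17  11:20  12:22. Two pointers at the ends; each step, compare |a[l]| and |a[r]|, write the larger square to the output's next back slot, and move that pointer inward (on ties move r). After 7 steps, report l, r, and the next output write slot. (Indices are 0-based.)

l=3, r=8, next write slot=5

[0,12] |-17|<=|22| out[12]=484 → r--
[0,11] |-17|<=|20| out[11]=400 → r--
[0,10] |-17|<=|17| out[10]=289 → r--
[0,9] |-17|>|15| out[9]=289 → l++
[1,9] |-13|<=|15| out[8]=225 → r--
[1,8] |-13|>|1| out[7]=169 → l++
[2,8] |-9|>|1| out[6]=81 → l++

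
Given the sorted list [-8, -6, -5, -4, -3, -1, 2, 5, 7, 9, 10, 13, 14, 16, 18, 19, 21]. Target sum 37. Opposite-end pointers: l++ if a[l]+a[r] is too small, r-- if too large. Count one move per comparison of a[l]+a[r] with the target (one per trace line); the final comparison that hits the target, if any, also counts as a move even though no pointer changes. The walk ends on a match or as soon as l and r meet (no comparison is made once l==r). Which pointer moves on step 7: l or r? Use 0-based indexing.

l

l=0 r=16: -8+21=13 <37, l++
l=1 r=16: -6+21=15 <37, l++
l=2 r=16: -5+21=16 <37, l++
l=3 r=16: -4+21=17 <37, l++
l=4 r=16: -3+21=18 <37, l++
l=5 r=16: -1+21=20 <37, l++
l=6 r=16: 2+21=23 <37, l++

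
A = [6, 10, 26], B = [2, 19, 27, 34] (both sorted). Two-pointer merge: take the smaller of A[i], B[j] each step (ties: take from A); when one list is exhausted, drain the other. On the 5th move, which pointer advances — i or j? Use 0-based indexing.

i

i=0 j=0: A[i]=6>B[j]=2 take 2, j++
i=0 j=1: A[i]=6<=B[j]=19 take 6, i++
i=1 j=1: A[i]=10<=B[j]=19 take 10, i++
i=2 j=1: A[i]=26>B[j]=19 take 19, j++
i=2 j=2: A[i]=26<=B[j]=27 take 26, i++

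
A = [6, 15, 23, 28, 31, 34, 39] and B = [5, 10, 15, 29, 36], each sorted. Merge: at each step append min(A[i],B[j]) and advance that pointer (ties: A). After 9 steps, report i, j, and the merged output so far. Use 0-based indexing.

i=5, j=4, merged so far=[5, 6, 10, 15, 15, 23, 28, 29, 31]

i=0 j=0: A[i]=6>B[j]=5 take 5, j++
i=0 j=1: A[i]=6<=B[j]=10 take 6, i++
i=1 j=1: A[i]=15>B[j]=10 take 10, j++
i=1 j=2: A[i]=15<=B[j]=15 take 15, i++
i=2 j=2: A[i]=23>B[j]=15 take 15, j++
i=2 j=3: A[i]=23<=B[j]=29 take 23, i++
i=3 j=3: A[i]=28<=B[j]=29 take 28, i++
i=4 j=3: A[i]=31>B[j]=29 take 29, j++
i=4 j=4: A[i]=31<=B[j]=36 take 31, i++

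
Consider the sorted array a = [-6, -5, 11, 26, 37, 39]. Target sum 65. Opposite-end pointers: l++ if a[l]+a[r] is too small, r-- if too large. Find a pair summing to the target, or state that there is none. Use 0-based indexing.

l=0 r=5: -6+39=33 <65, l++
l=1 r=5: -5+39=34 <65, l++
l=2 r=5: 11+39=50 <65, l++
l=3 r=5: 26+39=65, found

(26, 39)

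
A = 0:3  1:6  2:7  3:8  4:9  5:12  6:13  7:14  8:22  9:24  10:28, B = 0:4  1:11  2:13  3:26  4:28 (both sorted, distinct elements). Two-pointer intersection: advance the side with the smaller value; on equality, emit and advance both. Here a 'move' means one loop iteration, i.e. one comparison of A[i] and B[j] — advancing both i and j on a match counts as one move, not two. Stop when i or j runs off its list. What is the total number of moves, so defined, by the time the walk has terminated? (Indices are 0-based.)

14 moves

i=0 j=0: 3<4, i++
i=1 j=0: 6>4, j++
i=1 j=1: 6<11, i++
i=2 j=1: 7<11, i++
i=3 j=1: 8<11, i++
i=4 j=1: 9<11, i++
i=5 j=1: 12>11, j++
i=5 j=2: 12<13, i++
i=6 j=2: 13==13 emit, i++,j++
i=7 j=3: 14<26, i++
i=8 j=3: 22<26, i++
i=9 j=3: 24<26, i++
i=10 j=3: 28>26, j++
i=10 j=4: 28==28 emit, i++,j++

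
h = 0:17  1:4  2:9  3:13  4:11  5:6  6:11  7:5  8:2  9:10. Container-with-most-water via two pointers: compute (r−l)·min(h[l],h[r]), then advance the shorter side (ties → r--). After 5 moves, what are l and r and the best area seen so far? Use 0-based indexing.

[0,9] min(17,10)*9=90 best=90 * → r--
[0,8] min(17,2)*8=16 best=90 → r--
[0,7] min(17,5)*7=35 best=90 → r--
[0,6] min(17,11)*6=66 best=90 → r--
[0,5] min(17,6)*5=30 best=90 → r--

l=0, r=4, best area=90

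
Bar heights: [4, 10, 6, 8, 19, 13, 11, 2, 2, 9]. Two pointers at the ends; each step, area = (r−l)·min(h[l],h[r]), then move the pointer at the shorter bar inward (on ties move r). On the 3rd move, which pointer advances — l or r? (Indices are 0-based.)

r

[0,9] min(4,9)*9=36 best=36 * → l++
[1,9] min(10,9)*8=72 best=72 * → r--
[1,8] min(10,2)*7=14 best=72 → r--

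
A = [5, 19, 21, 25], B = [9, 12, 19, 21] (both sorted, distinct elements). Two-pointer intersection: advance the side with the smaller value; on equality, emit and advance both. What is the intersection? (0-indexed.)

[i=0,j=0] 5<9 → i++
[i=1,j=0] 19>9 → j++
[i=1,j=1] 19>12 → j++
[i=1,j=2] 19==19 emit → i++,j++
[i=2,j=3] 21==21 emit → i++,j++

intersection = [19, 21]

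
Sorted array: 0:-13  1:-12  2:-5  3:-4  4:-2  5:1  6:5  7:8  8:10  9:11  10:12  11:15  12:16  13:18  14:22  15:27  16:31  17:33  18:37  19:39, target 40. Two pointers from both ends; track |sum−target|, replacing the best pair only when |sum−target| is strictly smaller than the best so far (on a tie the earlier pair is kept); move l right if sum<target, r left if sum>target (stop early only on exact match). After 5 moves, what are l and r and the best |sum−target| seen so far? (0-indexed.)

[0,19] -13+39=26 d=14 * → l++
[1,19] -12+39=27 d=13 * → l++
[2,19] -5+39=34 d=6 * → l++
[3,19] -4+39=35 d=5 * → l++
[4,19] -2+39=37 d=3 * → l++

l=5, r=19, best |Δ|=3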